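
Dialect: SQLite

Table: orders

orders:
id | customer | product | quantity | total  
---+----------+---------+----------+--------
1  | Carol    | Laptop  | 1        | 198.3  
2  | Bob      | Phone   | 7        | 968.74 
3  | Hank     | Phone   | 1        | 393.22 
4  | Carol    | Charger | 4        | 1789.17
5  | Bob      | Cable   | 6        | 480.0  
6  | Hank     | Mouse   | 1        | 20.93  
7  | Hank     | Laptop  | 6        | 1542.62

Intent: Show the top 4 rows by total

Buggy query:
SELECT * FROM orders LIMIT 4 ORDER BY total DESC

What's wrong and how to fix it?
Bug: LIMIT must come after ORDER BY

Fix: Swap the clauses: ORDER BY first, then LIMIT

Corrected query:
SELECT * FROM orders ORDER BY total DESC LIMIT 4

Result:
id | customer | product | quantity | total  
---+----------+---------+----------+--------
4  | Carol    | Charger | 4        | 1789.17
7  | Hank     | Laptop  | 6        | 1542.62
2  | Bob      | Phone   | 7        | 968.74 
5  | Bob      | Cable   | 6        | 480    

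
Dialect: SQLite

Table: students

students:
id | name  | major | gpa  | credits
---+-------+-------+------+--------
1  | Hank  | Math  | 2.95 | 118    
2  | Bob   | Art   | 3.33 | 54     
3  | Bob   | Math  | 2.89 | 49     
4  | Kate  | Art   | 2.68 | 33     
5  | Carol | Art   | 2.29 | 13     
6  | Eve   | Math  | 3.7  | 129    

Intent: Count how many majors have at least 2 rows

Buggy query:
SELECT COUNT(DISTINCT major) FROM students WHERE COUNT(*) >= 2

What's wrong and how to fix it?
Bug: WHERE filters individual rows, not groups, so a group-level COUNT is invalid there

Fix: Use a subquery that GROUPs and filters with HAVING, then count its rows

Corrected query:
SELECT COUNT(*) FROM (SELECT major FROM students GROUP BY major HAVING COUNT(*) >= 2)

Result:
COUNT(*)
--------
2       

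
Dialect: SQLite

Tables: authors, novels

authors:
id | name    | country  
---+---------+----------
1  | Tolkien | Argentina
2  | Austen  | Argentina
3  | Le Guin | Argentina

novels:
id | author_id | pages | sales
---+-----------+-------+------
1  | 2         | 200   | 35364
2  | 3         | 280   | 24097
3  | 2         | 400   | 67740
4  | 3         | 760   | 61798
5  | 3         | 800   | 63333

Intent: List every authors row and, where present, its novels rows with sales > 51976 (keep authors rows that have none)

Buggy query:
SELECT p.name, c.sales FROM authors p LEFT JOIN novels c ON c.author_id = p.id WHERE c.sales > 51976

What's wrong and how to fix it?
Bug: Filtering c.sales in WHERE discards the NULL rows produced by LEFT JOIN, turning it into an inner join

Fix: Put 'c.sales > 51976' in the JOIN's ON clause instead of WHERE

Corrected query:
SELECT p.name, c.sales FROM authors p LEFT JOIN novels c ON c.author_id = p.id AND c.sales > 51976

Result:
name    | sales
--------+------
Tolkien | NULL 
Austen  | 67740
Le Guin | 61798
Le Guin | 63333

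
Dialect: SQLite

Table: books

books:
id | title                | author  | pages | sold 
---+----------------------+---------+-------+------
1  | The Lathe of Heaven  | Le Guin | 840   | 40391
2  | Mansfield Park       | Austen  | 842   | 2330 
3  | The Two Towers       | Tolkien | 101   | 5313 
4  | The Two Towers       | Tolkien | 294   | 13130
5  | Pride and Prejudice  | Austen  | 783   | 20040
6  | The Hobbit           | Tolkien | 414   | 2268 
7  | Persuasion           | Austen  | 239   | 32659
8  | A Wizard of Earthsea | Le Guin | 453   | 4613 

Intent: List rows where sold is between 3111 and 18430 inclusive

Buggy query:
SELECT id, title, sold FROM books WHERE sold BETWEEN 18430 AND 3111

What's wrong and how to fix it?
Bug: BETWEEN expects the lower bound first; with 18430 AND 3111 the range is empty

Fix: Write BETWEEN 3111 AND 18430

Corrected query:
SELECT id, title, sold FROM books WHERE sold BETWEEN 3111 AND 18430

Result:
id | title                | sold 
---+----------------------+------
3  | The Two Towers       | 5313 
4  | The Two Towers       | 13130
8  | A Wizard of Earthsea | 4613 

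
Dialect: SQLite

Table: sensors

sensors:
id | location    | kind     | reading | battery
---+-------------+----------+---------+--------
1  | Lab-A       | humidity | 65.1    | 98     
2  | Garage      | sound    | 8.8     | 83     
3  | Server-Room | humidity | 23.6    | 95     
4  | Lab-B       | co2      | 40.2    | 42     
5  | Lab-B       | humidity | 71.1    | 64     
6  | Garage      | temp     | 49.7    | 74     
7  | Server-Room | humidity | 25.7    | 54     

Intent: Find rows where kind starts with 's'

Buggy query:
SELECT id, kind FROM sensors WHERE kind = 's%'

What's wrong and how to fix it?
Bug: '=' compares the literal string including the % character; pattern matching needs LIKE

Fix: Replace '=' with LIKE so 's%' is treated as a pattern

Corrected query:
SELECT id, kind FROM sensors WHERE kind LIKE 's%'

Result:
id | kind 
---+------
2  | sound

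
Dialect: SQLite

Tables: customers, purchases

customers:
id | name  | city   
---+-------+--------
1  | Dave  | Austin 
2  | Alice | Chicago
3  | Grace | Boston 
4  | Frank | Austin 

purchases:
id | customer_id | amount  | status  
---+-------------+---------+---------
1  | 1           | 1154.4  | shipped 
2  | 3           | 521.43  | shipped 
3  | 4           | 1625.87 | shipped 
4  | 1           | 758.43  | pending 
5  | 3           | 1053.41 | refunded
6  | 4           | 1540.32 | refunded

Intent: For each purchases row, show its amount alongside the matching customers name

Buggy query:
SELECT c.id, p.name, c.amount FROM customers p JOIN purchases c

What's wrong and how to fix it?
Bug: Missing join condition: each purchases row is matched to all customers rows instead of just its own

Fix: Add ON c.customer_id = p.id to the JOIN

Corrected query:
SELECT c.id, p.name, c.amount FROM customers p JOIN purchases c ON c.customer_id = p.id

Result:
id | name  | amount 
---+-------+--------
1  | Dave  | 1154.4 
2  | Grace | 521.43 
3  | Frank | 1625.87
4  | Dave  | 758.43 
5  | Grace | 1053.41
6  | Frank | 1540.32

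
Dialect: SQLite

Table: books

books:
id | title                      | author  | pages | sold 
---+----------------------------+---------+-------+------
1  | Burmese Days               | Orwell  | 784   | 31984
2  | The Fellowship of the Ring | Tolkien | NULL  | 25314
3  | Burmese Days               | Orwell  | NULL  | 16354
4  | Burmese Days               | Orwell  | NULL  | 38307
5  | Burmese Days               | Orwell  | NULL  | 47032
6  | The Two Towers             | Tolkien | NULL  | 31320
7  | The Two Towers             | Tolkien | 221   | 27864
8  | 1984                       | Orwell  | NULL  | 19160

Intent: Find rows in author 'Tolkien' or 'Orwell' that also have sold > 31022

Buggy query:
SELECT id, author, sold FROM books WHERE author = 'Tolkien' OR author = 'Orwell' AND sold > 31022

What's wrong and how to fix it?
Bug: Without parentheses, AND is evaluated before OR, so the sold filter only applies to the 'Orwell' branch

Fix: Add parentheses around the OR so the AND applies to both alternatives

Corrected query:
SELECT id, author, sold FROM books WHERE (author = 'Tolkien' OR author = 'Orwell') AND sold > 31022

Result:
id | author  | sold 
---+---------+------
1  | Orwell  | 31984
4  | Orwell  | 38307
5  | Orwell  | 47032
6  | Tolkien | 31320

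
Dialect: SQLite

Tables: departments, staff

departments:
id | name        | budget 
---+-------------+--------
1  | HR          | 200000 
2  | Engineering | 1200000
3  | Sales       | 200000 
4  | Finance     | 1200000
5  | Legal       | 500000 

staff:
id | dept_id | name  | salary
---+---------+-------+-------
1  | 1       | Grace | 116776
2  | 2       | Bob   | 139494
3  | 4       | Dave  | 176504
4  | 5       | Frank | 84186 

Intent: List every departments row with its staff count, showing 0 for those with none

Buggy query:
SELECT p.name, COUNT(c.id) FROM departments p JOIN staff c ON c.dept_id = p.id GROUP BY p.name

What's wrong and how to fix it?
Bug: INNER JOIN drops departments rows that have no matching staff rows

Fix: Switch to LEFT JOIN to retain unmatched parent rows

Corrected query:
SELECT p.name, COUNT(c.id) FROM departments p LEFT JOIN staff c ON c.dept_id = p.id GROUP BY p.name

Result:
name        | COUNT(c.id)
------------+------------
Engineering | 1          
Finance     | 1          
HR          | 1          
Legal       | 1          
Sales       | 0          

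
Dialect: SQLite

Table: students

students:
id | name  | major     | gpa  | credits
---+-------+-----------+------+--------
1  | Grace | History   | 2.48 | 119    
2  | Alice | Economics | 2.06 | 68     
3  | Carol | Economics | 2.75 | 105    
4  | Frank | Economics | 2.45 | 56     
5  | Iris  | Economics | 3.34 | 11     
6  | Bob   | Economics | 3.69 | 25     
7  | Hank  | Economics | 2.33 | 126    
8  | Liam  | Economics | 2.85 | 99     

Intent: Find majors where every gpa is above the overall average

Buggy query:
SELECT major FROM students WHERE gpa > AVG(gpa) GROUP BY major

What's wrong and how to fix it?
Bug: AVG() is an aggregate; it can't sit directly in WHERE

Fix: Use a subquery for AVG and a HAVING MIN(...) filter so the condition holds for every row in the group

Corrected query:
SELECT major FROM students GROUP BY major HAVING MIN(gpa) > (SELECT AVG(gpa) FROM students)

Result:
(no rows)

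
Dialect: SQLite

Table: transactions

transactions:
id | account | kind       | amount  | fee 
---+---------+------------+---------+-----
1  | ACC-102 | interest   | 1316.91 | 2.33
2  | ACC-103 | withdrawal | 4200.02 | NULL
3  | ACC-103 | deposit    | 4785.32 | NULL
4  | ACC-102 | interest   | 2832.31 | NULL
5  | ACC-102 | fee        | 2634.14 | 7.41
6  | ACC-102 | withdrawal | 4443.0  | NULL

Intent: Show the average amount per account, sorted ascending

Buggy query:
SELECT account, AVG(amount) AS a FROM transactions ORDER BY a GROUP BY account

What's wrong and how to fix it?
Bug: ORDER BY appears before GROUP BY; SQL clause order requires GROUP BY first

Fix: Reorder: SELECT … FROM … GROUP BY … ORDER BY …

Corrected query:
SELECT account, AVG(amount) AS a FROM transactions GROUP BY account ORDER BY a

Result:
account | a      
--------+--------
ACC-102 | 2806.59
ACC-103 | 4492.67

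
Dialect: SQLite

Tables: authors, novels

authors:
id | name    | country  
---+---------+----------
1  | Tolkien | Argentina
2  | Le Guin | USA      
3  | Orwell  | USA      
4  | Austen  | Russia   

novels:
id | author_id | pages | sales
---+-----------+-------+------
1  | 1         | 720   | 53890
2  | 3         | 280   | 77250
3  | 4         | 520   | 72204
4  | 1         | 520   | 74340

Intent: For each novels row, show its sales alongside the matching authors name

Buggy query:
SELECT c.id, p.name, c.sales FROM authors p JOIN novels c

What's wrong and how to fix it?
Bug: JOIN with no ON clause produces a cartesian product; every novels row pairs with every authors row

Fix: Add ON c.author_id = p.id to the JOIN

Corrected query:
SELECT c.id, p.name, c.sales FROM authors p JOIN novels c ON c.author_id = p.id

Result:
id | name    | sales
---+---------+------
1  | Tolkien | 53890
2  | Orwell  | 77250
3  | Austen  | 72204
4  | Tolkien | 74340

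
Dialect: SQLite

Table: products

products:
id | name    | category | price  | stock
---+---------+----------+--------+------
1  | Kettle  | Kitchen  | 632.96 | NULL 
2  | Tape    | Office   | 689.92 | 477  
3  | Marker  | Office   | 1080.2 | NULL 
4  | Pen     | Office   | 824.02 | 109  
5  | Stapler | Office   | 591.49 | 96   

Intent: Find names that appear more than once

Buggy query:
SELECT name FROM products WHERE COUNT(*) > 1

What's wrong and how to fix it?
Bug: COUNT(*) is an aggregate and cannot be used in WHERE

Fix: GROUP BY name, then filter groups with HAVING COUNT(*) > 1

Corrected query:
SELECT name FROM products GROUP BY name HAVING COUNT(*) > 1

Result:
(no rows)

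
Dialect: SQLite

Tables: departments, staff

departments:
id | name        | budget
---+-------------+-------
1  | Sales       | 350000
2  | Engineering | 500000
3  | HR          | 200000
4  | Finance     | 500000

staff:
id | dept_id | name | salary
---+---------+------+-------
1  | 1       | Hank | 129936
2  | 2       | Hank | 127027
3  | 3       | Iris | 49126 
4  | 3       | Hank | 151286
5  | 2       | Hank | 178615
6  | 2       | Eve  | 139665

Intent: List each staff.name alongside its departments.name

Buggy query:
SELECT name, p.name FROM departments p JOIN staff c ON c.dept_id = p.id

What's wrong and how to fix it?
Bug: Both tables have a 'name' column; the unqualified reference is ambiguous

Fix: Qualify the column with its table alias (c.name)

Corrected query:
SELECT c.name, p.name FROM departments p JOIN staff c ON c.dept_id = p.id

Result:
name | name       
-----+------------
Hank | Sales      
Hank | Engineering
Iris | HR         
Hank | HR         
Hank | Engineering
Eve  | Engineering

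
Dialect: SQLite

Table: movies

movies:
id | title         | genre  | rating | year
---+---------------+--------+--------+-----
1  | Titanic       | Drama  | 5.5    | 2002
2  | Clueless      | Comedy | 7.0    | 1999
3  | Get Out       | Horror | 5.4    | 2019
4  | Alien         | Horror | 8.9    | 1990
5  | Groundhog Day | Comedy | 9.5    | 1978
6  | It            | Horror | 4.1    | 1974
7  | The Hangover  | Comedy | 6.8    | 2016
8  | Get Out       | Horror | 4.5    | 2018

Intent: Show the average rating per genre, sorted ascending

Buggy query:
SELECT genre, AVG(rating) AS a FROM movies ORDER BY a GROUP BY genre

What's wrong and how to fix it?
Bug: ORDER BY appears before GROUP BY; SQL clause order requires GROUP BY first

Fix: Move ORDER BY to the end, after GROUP BY

Corrected query:
SELECT genre, AVG(rating) AS a FROM movies GROUP BY genre ORDER BY a

Result:
genre  | a       
-------+---------
Drama  | 5.5     
Horror | 5.725   
Comedy | 7.766667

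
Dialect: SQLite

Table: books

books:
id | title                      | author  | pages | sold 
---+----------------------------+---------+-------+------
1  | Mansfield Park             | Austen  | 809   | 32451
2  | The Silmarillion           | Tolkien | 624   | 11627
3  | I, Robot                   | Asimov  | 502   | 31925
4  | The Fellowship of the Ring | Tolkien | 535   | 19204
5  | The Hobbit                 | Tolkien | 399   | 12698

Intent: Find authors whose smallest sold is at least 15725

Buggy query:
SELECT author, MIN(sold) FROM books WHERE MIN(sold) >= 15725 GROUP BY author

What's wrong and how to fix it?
Bug: MIN() in WHERE is a misuse of aggregate

Fix: Use HAVING for the per-group MIN condition

Corrected query:
SELECT author, MIN(sold) FROM books GROUP BY author HAVING MIN(sold) >= 15725

Result:
author | MIN(sold)
-------+----------
Asimov | 31925    
Austen | 32451    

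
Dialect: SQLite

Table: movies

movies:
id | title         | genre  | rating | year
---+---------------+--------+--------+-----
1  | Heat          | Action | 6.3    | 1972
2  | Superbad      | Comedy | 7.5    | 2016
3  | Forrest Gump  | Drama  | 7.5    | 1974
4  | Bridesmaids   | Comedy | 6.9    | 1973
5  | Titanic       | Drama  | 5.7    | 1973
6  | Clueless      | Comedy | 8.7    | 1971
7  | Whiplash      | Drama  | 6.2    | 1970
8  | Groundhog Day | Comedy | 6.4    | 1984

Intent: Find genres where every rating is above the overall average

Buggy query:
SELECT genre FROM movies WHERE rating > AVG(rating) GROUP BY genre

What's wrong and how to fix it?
Bug: WHERE evaluates per row before aggregation, so AVG() is unavailable

Fix: Compute the overall average in a scalar subquery and compare each group's MIN against it in HAVING

Corrected query:
SELECT genre FROM movies GROUP BY genre HAVING MIN(rating) > (SELECT AVG(rating) FROM movies)

Result:
(no rows)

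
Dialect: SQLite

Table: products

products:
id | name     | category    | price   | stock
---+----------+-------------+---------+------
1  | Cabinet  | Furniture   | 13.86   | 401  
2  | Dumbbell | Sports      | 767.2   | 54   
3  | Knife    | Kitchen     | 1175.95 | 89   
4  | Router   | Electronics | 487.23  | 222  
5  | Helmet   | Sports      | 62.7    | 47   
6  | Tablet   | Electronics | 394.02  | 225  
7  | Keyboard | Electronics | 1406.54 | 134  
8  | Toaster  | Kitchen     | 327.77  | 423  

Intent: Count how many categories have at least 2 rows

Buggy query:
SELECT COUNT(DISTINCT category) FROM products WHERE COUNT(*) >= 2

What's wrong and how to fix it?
Bug: WHERE filters individual rows, not groups, so a group-level COUNT is invalid there

Fix: Group first with HAVING COUNT(*) >= 2, then COUNT the resulting groups

Corrected query:
SELECT COUNT(*) FROM (SELECT category FROM products GROUP BY category HAVING COUNT(*) >= 2)

Result:
COUNT(*)
--------
3       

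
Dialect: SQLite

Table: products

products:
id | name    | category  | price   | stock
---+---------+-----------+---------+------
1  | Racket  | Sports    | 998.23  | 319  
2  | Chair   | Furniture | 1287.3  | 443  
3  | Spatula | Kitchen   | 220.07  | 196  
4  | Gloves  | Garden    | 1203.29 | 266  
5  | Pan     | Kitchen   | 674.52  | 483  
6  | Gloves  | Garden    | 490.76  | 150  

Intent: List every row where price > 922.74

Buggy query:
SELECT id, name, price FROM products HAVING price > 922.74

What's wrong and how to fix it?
Bug: This is a non-aggregate query (no GROUP BY, no aggregates), so in SQLite the HAVING clause is invalid here; a row-level condition belongs in WHERE

Fix: Use WHERE for row-level filtering

Corrected query:
SELECT id, name, price FROM products WHERE price > 922.74

Result:
id | name   | price  
---+--------+--------
1  | Racket | 998.23 
2  | Chair  | 1287.3 
4  | Gloves | 1203.29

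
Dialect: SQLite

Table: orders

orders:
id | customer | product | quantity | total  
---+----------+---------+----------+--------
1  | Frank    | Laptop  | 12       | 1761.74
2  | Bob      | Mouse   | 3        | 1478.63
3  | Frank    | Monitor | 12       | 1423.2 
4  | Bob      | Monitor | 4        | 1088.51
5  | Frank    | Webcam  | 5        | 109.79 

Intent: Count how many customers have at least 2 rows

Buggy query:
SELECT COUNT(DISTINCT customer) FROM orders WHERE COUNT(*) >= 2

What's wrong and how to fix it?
Bug: COUNT(*) cannot appear in WHERE; the per-group count doesn't exist yet

Fix: Use a subquery that GROUPs and filters with HAVING, then count its rows

Corrected query:
SELECT COUNT(*) FROM (SELECT customer FROM orders GROUP BY customer HAVING COUNT(*) >= 2)

Result:
COUNT(*)
--------
2       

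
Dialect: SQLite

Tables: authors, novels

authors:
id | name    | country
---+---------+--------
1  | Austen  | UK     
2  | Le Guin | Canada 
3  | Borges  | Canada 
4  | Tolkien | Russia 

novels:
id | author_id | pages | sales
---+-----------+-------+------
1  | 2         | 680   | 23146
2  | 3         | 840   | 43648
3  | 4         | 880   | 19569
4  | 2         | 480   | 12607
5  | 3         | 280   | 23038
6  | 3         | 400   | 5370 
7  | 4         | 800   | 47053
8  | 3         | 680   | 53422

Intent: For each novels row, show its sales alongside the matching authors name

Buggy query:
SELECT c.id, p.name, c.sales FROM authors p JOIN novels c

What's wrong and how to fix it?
Bug: Missing join condition: each novels row is matched to all authors rows instead of just its own

Fix: Add ON c.author_id = p.id to the JOIN

Corrected query:
SELECT c.id, p.name, c.sales FROM authors p JOIN novels c ON c.author_id = p.id

Result:
id | name    | sales
---+---------+------
1  | Le Guin | 23146
2  | Borges  | 43648
3  | Tolkien | 19569
4  | Le Guin | 12607
5  | Borges  | 23038
6  | Borges  | 5370 
7  | Tolkien | 47053
8  | Borges  | 53422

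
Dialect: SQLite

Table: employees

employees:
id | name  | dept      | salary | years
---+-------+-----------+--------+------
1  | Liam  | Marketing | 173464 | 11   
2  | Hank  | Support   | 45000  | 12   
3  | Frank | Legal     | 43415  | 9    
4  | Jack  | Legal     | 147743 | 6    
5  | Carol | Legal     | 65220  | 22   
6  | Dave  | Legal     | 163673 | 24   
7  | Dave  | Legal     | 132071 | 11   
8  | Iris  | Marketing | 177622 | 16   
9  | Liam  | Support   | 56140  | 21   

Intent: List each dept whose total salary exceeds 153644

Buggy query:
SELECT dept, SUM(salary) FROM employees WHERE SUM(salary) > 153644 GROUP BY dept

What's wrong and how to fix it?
Bug: WHERE runs before GROUP BY, so aggregates aren't available there

Fix: Use HAVING (which filters groups after aggregation) instead of WHERE

Corrected query:
SELECT dept, SUM(salary) FROM employees GROUP BY dept HAVING SUM(salary) > 153644

Result:
dept      | SUM(salary)
----------+------------
Legal     | 552122     
Marketing | 351086     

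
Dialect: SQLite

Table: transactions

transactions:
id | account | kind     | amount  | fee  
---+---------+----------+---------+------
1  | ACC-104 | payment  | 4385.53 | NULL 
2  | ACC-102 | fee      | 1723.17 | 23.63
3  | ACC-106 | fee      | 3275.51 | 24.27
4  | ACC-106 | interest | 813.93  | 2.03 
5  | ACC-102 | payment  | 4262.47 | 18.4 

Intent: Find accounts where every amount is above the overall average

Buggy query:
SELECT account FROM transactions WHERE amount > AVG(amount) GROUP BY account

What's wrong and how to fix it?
Bug: AVG() is an aggregate; it can't sit directly in WHERE

Fix: Use a subquery for AVG and a HAVING MIN(...) filter so the condition holds for every row in the group

Corrected query:
SELECT account FROM transactions GROUP BY account HAVING MIN(amount) > (SELECT AVG(amount) FROM transactions)

Result:
account
-------
ACC-104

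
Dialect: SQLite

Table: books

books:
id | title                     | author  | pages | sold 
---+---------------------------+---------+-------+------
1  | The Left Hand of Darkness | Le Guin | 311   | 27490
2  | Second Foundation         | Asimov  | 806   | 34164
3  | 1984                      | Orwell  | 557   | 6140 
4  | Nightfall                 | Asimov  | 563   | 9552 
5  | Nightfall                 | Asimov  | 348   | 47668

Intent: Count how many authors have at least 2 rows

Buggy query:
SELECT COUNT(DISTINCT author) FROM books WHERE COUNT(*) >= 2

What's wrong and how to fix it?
Bug: WHERE filters individual rows, not groups, so a group-level COUNT is invalid there

Fix: Group first with HAVING COUNT(*) >= 2, then COUNT the resulting groups

Corrected query:
SELECT COUNT(*) FROM (SELECT author FROM books GROUP BY author HAVING COUNT(*) >= 2)

Result:
COUNT(*)
--------
1       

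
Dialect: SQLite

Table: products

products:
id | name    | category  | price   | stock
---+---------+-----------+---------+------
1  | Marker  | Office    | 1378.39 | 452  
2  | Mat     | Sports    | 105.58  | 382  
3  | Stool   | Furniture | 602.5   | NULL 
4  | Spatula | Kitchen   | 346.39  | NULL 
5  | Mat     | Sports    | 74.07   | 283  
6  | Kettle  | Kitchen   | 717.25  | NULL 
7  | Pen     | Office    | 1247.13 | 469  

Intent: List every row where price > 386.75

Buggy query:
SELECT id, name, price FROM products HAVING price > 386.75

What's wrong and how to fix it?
Bug: HAVING filters the output of aggregation, but this query has no GROUP BY and no aggregate functions, so SQLite rejects it (HAVING clause on a non-aggregate query); the condition here is per row

Fix: Replace HAVING with WHERE since the condition applies to individual rows

Corrected query:
SELECT id, name, price FROM products WHERE price > 386.75

Result:
id | name   | price  
---+--------+--------
1  | Marker | 1378.39
3  | Stool  | 602.5  
6  | Kettle | 717.25 
7  | Pen    | 1247.13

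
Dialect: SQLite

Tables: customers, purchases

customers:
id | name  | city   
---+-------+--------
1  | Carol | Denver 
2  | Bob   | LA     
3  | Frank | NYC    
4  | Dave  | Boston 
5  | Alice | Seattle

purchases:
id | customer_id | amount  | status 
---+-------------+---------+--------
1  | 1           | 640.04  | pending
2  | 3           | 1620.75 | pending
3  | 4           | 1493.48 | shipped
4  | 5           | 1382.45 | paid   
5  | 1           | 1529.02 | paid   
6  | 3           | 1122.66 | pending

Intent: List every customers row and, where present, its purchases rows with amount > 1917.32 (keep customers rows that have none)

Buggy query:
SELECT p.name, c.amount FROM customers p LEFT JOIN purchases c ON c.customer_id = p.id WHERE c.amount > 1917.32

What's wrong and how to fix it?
Bug: Filtering c.amount in WHERE discards the NULL rows produced by LEFT JOIN, turning it into an inner join

Fix: Move the right-table condition into the ON clause so unmatched parents are kept

Corrected query:
SELECT p.name, c.amount FROM customers p LEFT JOIN purchases c ON c.customer_id = p.id AND c.amount > 1917.32

Result:
name  | amount
------+-------
Carol | NULL  
Bob   | NULL  
Frank | NULL  
Dave  | NULL  
Alice | NULL  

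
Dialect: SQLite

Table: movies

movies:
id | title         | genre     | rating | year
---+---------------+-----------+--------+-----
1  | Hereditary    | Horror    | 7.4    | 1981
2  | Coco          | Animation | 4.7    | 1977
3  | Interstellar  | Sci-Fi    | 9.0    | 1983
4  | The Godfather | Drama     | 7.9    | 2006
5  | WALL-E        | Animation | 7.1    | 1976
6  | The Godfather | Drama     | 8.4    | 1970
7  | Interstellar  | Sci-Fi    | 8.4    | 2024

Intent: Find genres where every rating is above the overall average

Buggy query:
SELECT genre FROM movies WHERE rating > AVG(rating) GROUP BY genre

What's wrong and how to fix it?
Bug: AVG() is an aggregate; it can't sit directly in WHERE

Fix: Use a subquery for AVG and a HAVING MIN(...) filter so the condition holds for every row in the group

Corrected query:
SELECT genre FROM movies GROUP BY genre HAVING MIN(rating) > (SELECT AVG(rating) FROM movies)

Result:
genre 
------
Drama 
Sci-Fi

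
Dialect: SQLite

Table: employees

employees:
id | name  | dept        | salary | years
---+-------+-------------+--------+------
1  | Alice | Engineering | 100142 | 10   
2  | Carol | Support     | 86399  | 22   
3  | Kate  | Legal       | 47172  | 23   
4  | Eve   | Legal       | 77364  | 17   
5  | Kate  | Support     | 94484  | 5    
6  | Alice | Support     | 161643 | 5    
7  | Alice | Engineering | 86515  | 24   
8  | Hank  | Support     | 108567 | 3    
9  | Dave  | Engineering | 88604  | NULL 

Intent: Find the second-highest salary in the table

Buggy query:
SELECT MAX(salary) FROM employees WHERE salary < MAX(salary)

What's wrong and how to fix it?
Bug: MAX(salary) on the right of the comparison is an aggregate-in-WHERE error

Fix: Compute the overall MAX in a subquery, then take MAX of rows below it

Corrected query:
SELECT MAX(salary) FROM employees WHERE salary < (SELECT MAX(salary) FROM employees)

Result:
MAX(salary)
-----------
108567     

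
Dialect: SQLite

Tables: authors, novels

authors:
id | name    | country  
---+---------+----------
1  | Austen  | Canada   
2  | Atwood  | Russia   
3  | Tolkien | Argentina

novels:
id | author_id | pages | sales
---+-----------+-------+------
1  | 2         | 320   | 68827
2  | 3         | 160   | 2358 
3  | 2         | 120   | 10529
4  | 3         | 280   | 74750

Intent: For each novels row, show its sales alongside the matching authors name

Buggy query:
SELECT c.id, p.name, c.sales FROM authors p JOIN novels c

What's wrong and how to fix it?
Bug: JOIN with no ON clause produces a cartesian product; every novels row pairs with every authors row

Fix: Specify the join condition linking the foreign key to the parent id

Corrected query:
SELECT c.id, p.name, c.sales FROM authors p JOIN novels c ON c.author_id = p.id

Result:
id | name    | sales
---+---------+------
1  | Atwood  | 68827
2  | Tolkien | 2358 
3  | Atwood  | 10529
4  | Tolkien | 74750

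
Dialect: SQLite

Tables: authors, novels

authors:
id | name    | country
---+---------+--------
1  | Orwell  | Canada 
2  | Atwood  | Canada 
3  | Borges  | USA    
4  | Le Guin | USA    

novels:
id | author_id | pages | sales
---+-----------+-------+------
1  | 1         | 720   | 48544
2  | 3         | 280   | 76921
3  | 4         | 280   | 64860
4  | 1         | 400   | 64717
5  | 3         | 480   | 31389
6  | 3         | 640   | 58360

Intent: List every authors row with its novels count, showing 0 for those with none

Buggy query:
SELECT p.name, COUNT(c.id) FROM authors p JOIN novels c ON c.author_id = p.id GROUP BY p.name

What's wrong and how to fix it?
Bug: An inner join excludes parents with zero children

Fix: Use LEFT JOIN so parents without children still appear (COUNT(c.id) gives 0)

Corrected query:
SELECT p.name, COUNT(c.id) FROM authors p LEFT JOIN novels c ON c.author_id = p.id GROUP BY p.name

Result:
name    | COUNT(c.id)
--------+------------
Atwood  | 0          
Borges  | 3          
Le Guin | 1          
Orwell  | 2          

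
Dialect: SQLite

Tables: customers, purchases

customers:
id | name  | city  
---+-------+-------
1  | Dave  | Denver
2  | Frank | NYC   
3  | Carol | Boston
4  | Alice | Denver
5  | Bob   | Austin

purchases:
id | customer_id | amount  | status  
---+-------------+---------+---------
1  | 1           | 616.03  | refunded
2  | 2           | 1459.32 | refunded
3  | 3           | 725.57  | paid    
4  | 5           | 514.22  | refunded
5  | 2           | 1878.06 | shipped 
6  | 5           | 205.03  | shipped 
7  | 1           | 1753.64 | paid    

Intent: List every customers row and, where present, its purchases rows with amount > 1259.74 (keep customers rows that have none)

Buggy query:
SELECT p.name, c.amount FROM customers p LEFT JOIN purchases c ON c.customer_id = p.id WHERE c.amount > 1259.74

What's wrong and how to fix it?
Bug: Filtering c.amount in WHERE discards the NULL rows produced by LEFT JOIN, turning it into an inner join

Fix: Move the right-table condition into the ON clause so unmatched parents are kept

Corrected query:
SELECT p.name, c.amount FROM customers p LEFT JOIN purchases c ON c.customer_id = p.id AND c.amount > 1259.74

Result:
name  | amount 
------+--------
Dave  | 1753.64
Frank | 1459.32
Frank | 1878.06
Carol | NULL   
Alice | NULL   
Bob   | NULL   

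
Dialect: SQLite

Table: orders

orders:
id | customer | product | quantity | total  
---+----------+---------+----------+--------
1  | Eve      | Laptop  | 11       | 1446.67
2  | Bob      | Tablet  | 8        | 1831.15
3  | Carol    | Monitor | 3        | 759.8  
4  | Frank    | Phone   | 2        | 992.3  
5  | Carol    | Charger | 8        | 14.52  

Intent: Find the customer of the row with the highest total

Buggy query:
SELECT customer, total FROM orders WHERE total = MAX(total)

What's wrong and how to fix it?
Bug: WHERE is evaluated per row; an aggregate over the whole table isn't defined there

Fix: Use a subquery: WHERE total = (SELECT MAX(total) FROM orders)

Corrected query:
SELECT customer, total FROM orders WHERE total = (SELECT MAX(total) FROM orders)

Result:
customer | total  
---------+--------
Bob      | 1831.15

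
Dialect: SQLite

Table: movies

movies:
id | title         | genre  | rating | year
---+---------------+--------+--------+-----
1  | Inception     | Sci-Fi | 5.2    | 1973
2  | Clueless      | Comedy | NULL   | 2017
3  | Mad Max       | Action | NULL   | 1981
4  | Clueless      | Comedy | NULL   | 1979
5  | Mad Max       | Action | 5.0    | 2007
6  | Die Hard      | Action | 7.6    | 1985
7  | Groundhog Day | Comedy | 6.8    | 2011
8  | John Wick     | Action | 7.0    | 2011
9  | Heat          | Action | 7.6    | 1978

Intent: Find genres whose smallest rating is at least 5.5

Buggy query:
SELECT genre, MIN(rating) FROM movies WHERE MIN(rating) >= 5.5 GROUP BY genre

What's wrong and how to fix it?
Bug: Aggregates like MIN are computed per group after WHERE runs

Fix: Replace WHERE with HAVING after the GROUP BY

Corrected query:
SELECT genre, MIN(rating) FROM movies GROUP BY genre HAVING MIN(rating) >= 5.5

Result:
genre  | MIN(rating)
-------+------------
Comedy | 6.8        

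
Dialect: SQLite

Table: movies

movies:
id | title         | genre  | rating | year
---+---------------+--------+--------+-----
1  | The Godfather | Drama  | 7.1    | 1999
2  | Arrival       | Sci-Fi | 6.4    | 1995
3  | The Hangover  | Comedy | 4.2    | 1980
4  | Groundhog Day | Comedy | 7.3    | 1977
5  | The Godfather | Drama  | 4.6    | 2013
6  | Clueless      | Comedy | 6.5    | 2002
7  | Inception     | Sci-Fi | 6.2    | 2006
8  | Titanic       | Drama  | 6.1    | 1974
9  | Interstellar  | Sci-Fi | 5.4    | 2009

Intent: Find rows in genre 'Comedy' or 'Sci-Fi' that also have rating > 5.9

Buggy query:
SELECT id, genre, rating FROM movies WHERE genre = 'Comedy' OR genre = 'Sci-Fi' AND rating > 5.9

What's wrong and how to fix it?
Bug: AND binds tighter than OR, so this parses as genre = 'Comedy' OR (genre = 'Sci-Fi' AND rating > 5.9)

Fix: Add parentheses around the OR so the AND applies to both alternatives

Corrected query:
SELECT id, genre, rating FROM movies WHERE (genre = 'Comedy' OR genre = 'Sci-Fi') AND rating > 5.9

Result:
id | genre  | rating
---+--------+-------
2  | Sci-Fi | 6.4   
4  | Comedy | 7.3   
6  | Comedy | 6.5   
7  | Sci-Fi | 6.2   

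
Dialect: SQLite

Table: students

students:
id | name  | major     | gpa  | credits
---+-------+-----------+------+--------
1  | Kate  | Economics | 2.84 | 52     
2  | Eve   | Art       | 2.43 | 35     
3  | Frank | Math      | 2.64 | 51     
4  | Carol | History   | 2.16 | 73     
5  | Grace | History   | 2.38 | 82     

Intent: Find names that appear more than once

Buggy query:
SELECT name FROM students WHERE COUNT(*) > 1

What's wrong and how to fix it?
Bug: WHERE can't reference COUNT(*); aggregates are computed after WHERE

Fix: Group first, then use HAVING for the count condition

Corrected query:
SELECT name FROM students GROUP BY name HAVING COUNT(*) > 1

Result:
(no rows)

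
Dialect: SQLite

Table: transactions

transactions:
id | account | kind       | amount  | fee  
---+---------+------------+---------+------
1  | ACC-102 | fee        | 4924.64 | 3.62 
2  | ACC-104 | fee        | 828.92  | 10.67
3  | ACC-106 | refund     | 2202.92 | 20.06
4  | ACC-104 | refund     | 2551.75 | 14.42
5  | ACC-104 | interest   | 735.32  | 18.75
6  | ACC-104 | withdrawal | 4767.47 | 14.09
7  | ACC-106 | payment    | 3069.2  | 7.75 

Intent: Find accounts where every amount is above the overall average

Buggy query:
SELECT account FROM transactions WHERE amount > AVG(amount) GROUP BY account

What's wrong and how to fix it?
Bug: WHERE evaluates per row before aggregation, so AVG() is unavailable

Fix: Compute the overall average in a scalar subquery and compare each group's MIN against it in HAVING

Corrected query:
SELECT account FROM transactions GROUP BY account HAVING MIN(amount) > (SELECT AVG(amount) FROM transactions)

Result:
account
-------
ACC-102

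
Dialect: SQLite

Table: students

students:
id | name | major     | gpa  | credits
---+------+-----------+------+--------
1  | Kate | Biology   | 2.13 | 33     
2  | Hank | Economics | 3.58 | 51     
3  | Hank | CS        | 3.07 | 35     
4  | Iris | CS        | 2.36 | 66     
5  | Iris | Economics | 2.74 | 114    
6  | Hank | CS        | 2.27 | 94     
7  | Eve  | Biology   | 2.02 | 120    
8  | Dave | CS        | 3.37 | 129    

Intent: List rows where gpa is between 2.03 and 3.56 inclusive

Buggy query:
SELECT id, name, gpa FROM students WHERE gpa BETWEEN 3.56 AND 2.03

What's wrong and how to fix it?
Bug: The bounds are reversed; BETWEEN a AND b requires a <= b to match anything

Fix: Write BETWEEN 2.03 AND 3.56

Corrected query:
SELECT id, name, gpa FROM students WHERE gpa BETWEEN 2.03 AND 3.56

Result:
id | name | gpa 
---+------+-----
1  | Kate | 2.13
3  | Hank | 3.07
4  | Iris | 2.36
5  | Iris | 2.74
6  | Hank | 2.27
8  | Dave | 3.37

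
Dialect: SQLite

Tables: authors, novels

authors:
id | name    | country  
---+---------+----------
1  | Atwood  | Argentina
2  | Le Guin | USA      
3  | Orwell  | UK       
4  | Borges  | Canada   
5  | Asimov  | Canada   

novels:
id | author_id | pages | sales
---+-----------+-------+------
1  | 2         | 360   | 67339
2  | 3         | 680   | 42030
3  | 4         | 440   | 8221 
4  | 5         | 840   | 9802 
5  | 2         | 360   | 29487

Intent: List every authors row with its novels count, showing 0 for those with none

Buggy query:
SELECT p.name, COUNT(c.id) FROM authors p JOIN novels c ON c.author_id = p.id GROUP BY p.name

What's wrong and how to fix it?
Bug: An inner join excludes parents with zero children

Fix: Switch to LEFT JOIN to retain unmatched parent rows

Corrected query:
SELECT p.name, COUNT(c.id) FROM authors p LEFT JOIN novels c ON c.author_id = p.id GROUP BY p.name

Result:
name    | COUNT(c.id)
--------+------------
Asimov  | 1          
Atwood  | 0          
Borges  | 1          
Le Guin | 2          
Orwell  | 1          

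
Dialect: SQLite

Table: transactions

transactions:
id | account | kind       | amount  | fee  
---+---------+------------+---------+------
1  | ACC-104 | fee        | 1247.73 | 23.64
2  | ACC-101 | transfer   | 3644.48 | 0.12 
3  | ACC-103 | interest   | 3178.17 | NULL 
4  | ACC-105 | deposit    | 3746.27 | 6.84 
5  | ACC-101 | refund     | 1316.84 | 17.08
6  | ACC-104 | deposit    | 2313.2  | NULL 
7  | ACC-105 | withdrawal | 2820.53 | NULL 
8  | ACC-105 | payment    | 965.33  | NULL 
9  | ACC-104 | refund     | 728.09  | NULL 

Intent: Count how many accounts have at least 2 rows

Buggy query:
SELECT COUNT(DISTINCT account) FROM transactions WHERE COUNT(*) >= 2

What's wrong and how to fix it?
Bug: COUNT(*) cannot appear in WHERE; the per-group count doesn't exist yet

Fix: Group first with HAVING COUNT(*) >= 2, then COUNT the resulting groups

Corrected query:
SELECT COUNT(*) FROM (SELECT account FROM transactions GROUP BY account HAVING COUNT(*) >= 2)

Result:
COUNT(*)
--------
3       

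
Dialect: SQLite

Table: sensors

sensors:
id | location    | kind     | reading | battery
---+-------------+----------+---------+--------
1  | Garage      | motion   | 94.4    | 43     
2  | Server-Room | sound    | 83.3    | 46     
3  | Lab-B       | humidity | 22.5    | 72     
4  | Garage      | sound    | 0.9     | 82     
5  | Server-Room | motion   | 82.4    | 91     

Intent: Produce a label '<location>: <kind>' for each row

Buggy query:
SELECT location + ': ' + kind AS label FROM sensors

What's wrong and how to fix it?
Bug: '+' is numeric addition; on text columns SQLite converts them to 0 instead of concatenating

Fix: Replace + with || to concatenate text

Corrected query:
SELECT location || ': ' || kind AS label FROM sensors

Result:
label              
-------------------
Garage: motion     
Server-Room: sound 
Lab-B: humidity    
Garage: sound      
Server-Room: motion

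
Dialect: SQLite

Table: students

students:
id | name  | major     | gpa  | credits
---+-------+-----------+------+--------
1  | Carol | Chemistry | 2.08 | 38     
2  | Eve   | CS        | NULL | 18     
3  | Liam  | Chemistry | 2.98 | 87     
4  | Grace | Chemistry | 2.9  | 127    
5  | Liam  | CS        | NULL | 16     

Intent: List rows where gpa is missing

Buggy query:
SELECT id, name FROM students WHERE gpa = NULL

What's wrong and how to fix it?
Bug: '= NULL' is always unknown in SQL three-valued logic, so no rows match

Fix: Replace '= NULL' with 'IS NULL'

Corrected query:
SELECT id, name FROM students WHERE gpa IS NULL

Result:
id | name
---+-----
2  | Eve 
5  | Liam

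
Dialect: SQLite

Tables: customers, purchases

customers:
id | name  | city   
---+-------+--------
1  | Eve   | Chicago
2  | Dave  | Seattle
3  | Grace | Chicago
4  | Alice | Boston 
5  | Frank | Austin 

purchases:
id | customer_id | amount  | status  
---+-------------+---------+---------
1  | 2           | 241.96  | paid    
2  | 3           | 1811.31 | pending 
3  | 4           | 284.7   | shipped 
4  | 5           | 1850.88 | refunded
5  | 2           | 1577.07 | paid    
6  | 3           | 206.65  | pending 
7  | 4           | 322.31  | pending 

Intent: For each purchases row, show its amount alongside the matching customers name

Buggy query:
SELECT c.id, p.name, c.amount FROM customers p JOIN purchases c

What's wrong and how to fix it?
Bug: Missing join condition: each purchases row is matched to all customers rows instead of just its own

Fix: Add ON c.customer_id = p.id to the JOIN

Corrected query:
SELECT c.id, p.name, c.amount FROM customers p JOIN purchases c ON c.customer_id = p.id

Result:
id | name  | amount 
---+-------+--------
1  | Dave  | 241.96 
2  | Grace | 1811.31
3  | Alice | 284.7  
4  | Frank | 1850.88
5  | Dave  | 1577.07
6  | Grace | 206.65 
7  | Alice | 322.31 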